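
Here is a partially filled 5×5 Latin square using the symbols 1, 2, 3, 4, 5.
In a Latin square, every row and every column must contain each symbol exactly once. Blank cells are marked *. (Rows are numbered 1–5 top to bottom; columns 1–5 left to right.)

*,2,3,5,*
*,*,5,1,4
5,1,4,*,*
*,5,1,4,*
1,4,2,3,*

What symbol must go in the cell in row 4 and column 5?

Row 1, column 1: row 1 has {2, 3, 5} and column 1 has {1, 5}, leaving only 4.
Row 1, column 5: row 1 has {2, 3, 4, 5} and column 5 has {4}, leaving only 1.
Row 2, column 2: row 2 has {1, 4, 5} and column 2 has {1, 2, 4, 5}, leaving only 3.
Row 2, column 1: row 2 has {1, 3, 4, 5} and column 1 has {1, 4, 5}, leaving only 2.
Row 3, column 4: row 3 has {1, 4, 5} and column 4 has {1, 3, 4, 5}, leaving only 2.
Row 3, column 5: row 3 has {1, 2, 4, 5} and column 5 has {1, 4}, leaving only 3.
Row 4 already has {1, 4, 5} and column 5 already has {1, 3, 4}, so row 4, column 5 must be 2.

2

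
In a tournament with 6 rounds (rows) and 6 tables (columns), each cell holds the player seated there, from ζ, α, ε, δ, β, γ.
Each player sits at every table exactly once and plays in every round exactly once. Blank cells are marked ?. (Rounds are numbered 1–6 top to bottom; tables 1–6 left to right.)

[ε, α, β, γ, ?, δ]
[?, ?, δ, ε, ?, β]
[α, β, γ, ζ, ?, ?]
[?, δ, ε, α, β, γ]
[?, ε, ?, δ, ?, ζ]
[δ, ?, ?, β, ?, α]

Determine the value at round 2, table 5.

α

Round 1, table 5: round 1 has {α, ε, δ, β, γ} and table 5 has {β}, leaving only ζ.
Round 3, table 6: round 3 has {ζ, α, β, γ} and table 6 has {ζ, α, δ, β, γ}, leaving only ε.
Round 3, table 5: round 3 has {ζ, α, ε, β, γ} and table 5 has {ζ, β}, leaving only δ.
Round 4, table 1: round 4 has {α, ε, δ, β, γ} and table 1 has {α, ε, δ}, leaving only ζ.
Round 2, table 1: round 2 has {ε, δ, β} and table 1 has {ζ, α, ε, δ}, leaving only γ.
Round 2 already has {ε, δ, β, γ} and table 5 already has {ζ, δ, β}, so round 2, table 5 must be α.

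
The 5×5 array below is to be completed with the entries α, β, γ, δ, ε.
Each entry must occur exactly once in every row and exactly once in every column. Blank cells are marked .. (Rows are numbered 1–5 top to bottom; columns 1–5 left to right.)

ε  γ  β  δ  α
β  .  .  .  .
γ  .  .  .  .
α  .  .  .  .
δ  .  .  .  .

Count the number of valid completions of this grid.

Row 2, column 2: eliminating its row and column leaves {α, δ, ε}.
Row 2, column 3: eliminating its row and column leaves {α, γ, δ, ε}.
Row 2, column 4: eliminating its row and column leaves {α, γ, ε}.
Row 2, column 5: eliminating its row and column leaves {γ, δ, ε}.
Row 3, column 2: eliminating its row and column leaves {α, β, δ, ε}.
Row 3, column 3: eliminating its row and column leaves {α, δ, ε}.
Row 3, column 4: eliminating its row and column leaves {α, β, ε}.
Row 3, column 5: eliminating its row and column leaves {β, δ, ε}.
Row 4, column 2: eliminating its row and column leaves {β, δ, ε}.
Row 4, column 3: eliminating its row and column leaves {γ, δ, ε}.
Row 4, column 4: eliminating its row and column leaves {β, γ, ε}.
Row 4, column 5: eliminating its row and column leaves {β, γ, δ, ε}.
Row 5, column 2: eliminating its row and column leaves {α, β, ε}.
Row 5, column 3: eliminating its row and column leaves {α, γ, ε}.
Row 5, column 4: eliminating its row and column leaves {α, β, γ, ε}.
Row 5, column 5: eliminating its row and column leaves {β, γ, ε}.
Enumerating the assignments across these blanks that avoid any row or column repeat gives 56 completions.

56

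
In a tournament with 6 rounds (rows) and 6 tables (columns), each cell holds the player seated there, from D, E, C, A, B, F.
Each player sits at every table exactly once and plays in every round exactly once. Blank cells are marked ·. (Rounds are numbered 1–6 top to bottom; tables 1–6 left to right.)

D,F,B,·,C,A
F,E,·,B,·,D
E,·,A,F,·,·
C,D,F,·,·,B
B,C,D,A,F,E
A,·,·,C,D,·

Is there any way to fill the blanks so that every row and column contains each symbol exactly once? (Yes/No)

Round 1, table 4: round 1 has {D, C, A, B, F} and table 4 has {C, A, B, F}, so it must be E.
Now round 4, table 4: round 4 together with table 4 already contain {D, E, C, A, B, F} — every symbol — so nothing can go there. The grid has no valid completion.

No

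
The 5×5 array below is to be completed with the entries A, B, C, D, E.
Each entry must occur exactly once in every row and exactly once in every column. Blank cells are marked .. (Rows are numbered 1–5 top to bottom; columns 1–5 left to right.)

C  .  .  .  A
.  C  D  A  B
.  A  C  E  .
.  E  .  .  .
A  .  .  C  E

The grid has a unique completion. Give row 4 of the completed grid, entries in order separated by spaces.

Row 2, column 1: row 2 has {A, B, C, D} and column 1 has {A, C}, leaving only E.
Row 3, column 5: row 3 has {A, C, E} and column 5 has {A, B, E}, leaving only D.
Row 4, column 5: row 4 has {E} and column 5 has {A, B, D, E}, leaving only C.
Row 3, column 1: row 3 has {A, C, D, E} and column 1 has {A, C, E}, leaving only B.
Row 4, column 1: row 4 has {C, E} and column 1 has {A, B, C, E}, leaving only D.
Row 4, column 4: row 4 has {C, D, E} and column 4 has {A, C, E}, leaving only B.
Row 4, column 3: row 4 has {B, C, D, E} and column 3 has {C, D}, leaving only A.
So row 4 reads: D E A B C.

D E A B C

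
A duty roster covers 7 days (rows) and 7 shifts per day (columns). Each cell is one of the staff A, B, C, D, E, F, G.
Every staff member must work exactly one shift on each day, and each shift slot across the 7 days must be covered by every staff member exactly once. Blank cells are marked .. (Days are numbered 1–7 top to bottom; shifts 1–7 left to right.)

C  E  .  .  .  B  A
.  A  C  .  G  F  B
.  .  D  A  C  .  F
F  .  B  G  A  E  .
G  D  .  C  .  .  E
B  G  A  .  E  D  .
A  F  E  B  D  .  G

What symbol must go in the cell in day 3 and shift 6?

Day 3 already has {A, C, D, F} and shift 6 already has {B, D, E, F}, so day 3, shift 6 must be G.

G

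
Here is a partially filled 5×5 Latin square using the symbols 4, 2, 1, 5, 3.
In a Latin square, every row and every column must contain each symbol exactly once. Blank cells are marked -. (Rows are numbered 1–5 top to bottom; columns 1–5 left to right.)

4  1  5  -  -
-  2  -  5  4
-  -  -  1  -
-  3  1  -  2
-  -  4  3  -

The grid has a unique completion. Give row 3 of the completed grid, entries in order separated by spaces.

Row 1, column 4: row 1 has {4, 1, 5} and column 4 has {1, 5, 3}, leaving only 2.
Row 1, column 5: row 1 has {4, 2, 1, 5} and column 5 has {4, 2}, leaving only 3.
Row 3, column 5: row 3 has {1} and column 5 has {4, 2, 3}, leaving only 5.
Row 3, column 2: row 3 has {1, 5} and column 2 has {2, 1, 3}, leaving only 4.
Row 2, column 3: row 2 has {4, 2, 5} and column 3 has {4, 1, 5}, leaving only 3.
Row 3, column 3: row 3 has {4, 1, 5} and column 3 has {4, 1, 5, 3}, leaving only 2.
Row 3, column 1: row 3 has {4, 2, 1, 5} and column 1 has {4}, leaving only 3.
So row 3 reads: 3 4 2 1 5.

3 4 2 1 5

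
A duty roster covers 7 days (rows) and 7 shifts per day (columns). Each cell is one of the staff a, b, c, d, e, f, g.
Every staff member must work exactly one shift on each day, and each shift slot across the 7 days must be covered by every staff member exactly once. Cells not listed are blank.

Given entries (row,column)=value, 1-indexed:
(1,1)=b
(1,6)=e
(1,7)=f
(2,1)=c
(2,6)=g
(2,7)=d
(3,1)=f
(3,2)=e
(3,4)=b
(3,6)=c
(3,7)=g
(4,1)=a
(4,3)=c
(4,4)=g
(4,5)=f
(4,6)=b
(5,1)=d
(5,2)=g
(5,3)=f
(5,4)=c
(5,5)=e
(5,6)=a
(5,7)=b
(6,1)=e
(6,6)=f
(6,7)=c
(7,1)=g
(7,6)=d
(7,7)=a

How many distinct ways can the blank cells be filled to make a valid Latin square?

8

Day 1, shift 2: eliminating its day and shift leaves {a, c, d}.
Day 1, shift 3: eliminating its day and shift leaves {a, d, g}.
Day 1, shift 4: eliminating its day and shift leaves {a, d}.
Day 1, shift 5: eliminating its day and shift leaves {a, c, d, g}.
Day 2, shift 2: eliminating its day and shift leaves {a, b, f}.
Day 2, shift 3: eliminating its day and shift leaves {a, b, e}.
Day 2, shift 4: eliminating its day and shift leaves {a, e, f}.
Day 2, shift 5: eliminating its day and shift leaves {a, b}.
Day 3, shift 3: eliminating its day and shift leaves {a, d}.
Day 3, shift 5: eliminating its day and shift leaves {a, d}.
Day 4, shift 2: eliminating its day and shift leaves {d}.
Day 4, shift 7: eliminating its day and shift leaves {e}.
Day 6, shift 2: eliminating its day and shift leaves {a, b, d}.
Day 6, shift 3: eliminating its day and shift leaves {a, b, d, g}.
Day 6, shift 4: eliminating its day and shift leaves {a, d}.
Day 6, shift 5: eliminating its day and shift leaves {a, b, d, g}.
Day 7, shift 2: eliminating its day and shift leaves {b, c, f}.
Day 7, shift 3: eliminating its day and shift leaves {b, e}.
Day 7, shift 4: eliminating its day and shift leaves {e, f}.
Day 7, shift 5: eliminating its day and shift leaves {b, c}.
Enumerating the assignments across these blanks that avoid any day or shift repeat gives 8 completions.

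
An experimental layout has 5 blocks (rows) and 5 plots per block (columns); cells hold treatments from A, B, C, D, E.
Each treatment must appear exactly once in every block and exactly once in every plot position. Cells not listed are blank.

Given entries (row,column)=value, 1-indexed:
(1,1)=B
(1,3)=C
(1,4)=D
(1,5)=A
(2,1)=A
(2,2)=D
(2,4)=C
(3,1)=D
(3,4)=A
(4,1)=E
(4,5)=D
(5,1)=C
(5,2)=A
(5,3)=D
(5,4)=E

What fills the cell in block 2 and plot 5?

Block 1, plot 2: block 1 has {A, B, C, D} and plot 2 has {A, D}, leaving only E.
Block 4, plot 4: block 4 has {D, E} and plot 4 has {A, C, D, E}, leaving only B.
Block 4, plot 2: block 4 has {B, D, E} and plot 2 has {A, D, E}, leaving only C.
Block 3, plot 2: block 3 has {A, D} and plot 2 has {A, C, D, E}, leaving only B.
Block 3, plot 3: block 3 has {A, B, D} and plot 3 has {C, D}, leaving only E.
Block 2, plot 3: block 2 has {A, C, D} and plot 3 has {C, D, E}, leaving only B.
Block 2 already has {A, B, C, D} and plot 5 already has {A, D}, so block 2, plot 5 must be E.

E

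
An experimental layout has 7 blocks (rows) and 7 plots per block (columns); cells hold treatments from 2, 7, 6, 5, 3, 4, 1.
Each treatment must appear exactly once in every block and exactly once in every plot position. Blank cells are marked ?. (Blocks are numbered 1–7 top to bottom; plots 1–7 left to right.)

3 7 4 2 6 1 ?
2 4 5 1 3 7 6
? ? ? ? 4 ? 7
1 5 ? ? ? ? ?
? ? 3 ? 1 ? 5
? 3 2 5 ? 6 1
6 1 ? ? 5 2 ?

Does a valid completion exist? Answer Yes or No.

No

Block 1, plot 7: block 1 together with plot 7 already contain {2, 7, 6, 5, 3, 4, 1} — every symbol — so nothing can go there. The grid has no valid completion.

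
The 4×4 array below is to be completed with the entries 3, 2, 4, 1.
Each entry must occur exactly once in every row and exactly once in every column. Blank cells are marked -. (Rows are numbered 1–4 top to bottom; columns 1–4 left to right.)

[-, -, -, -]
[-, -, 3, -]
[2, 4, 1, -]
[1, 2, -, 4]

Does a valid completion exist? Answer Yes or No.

No

Row 4, column 3: row 4 together with column 3 already contain {3, 2, 4, 1} — every symbol — so nothing can go there. The grid has no valid completion.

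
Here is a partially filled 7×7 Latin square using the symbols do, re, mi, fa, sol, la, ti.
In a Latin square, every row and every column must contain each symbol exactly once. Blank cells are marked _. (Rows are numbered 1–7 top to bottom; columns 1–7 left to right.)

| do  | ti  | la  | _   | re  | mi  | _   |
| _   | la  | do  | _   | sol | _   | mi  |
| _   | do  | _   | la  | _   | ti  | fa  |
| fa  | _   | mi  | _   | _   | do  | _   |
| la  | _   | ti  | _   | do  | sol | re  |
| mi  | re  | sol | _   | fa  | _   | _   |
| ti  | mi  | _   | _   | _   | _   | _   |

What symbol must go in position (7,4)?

Row 1, column 7: row 1 has {do, re, mi, la, ti} and column 7 has {re, mi, fa}, leaving only sol.
Row 1, column 4: row 1 has {do, re, mi, sol, la, ti} and column 4 has {la}, leaving only fa.
Row 2, column 1: row 2 has {do, mi, sol, la} and column 1 has {do, mi, fa, la, ti}, leaving only re.
Row 2, column 4: row 2 has {do, re, mi, sol, la} and column 4 has {fa, la}, leaving only ti.
Row 2, column 6: row 2 has {do, re, mi, sol, la, ti} and column 6 has {do, mi, sol, ti}, leaving only fa.
Row 3, column 1: row 3 has {do, fa, la, ti} and column 1 has {do, re, mi, fa, la, ti}, leaving only sol.
Row 3, column 3: row 3 has {do, fa, sol, la, ti} and column 3 has {do, mi, sol, la, ti}, leaving only re.
Row 3, column 5: row 3 has {do, re, fa, sol, la, ti} and column 5 has {do, re, fa, sol}, leaving only mi.
Row 4, column 2: row 4 has {do, mi, fa} and column 2 has {do, re, mi, la, ti}, leaving only sol.
Row 4, column 4: row 4 has {do, mi, fa, sol} and column 4 has {fa, la, ti}, leaving only re.
Row 5, column 2: row 5 has {do, re, sol, la, ti} and column 2 has {do, re, mi, sol, la, ti}, leaving only fa.
Row 5, column 4: row 5 has {do, re, fa, sol, la, ti} and column 4 has {re, fa, la, ti}, leaving only mi.
Row 6, column 4: row 6 has {re, mi, fa, sol} and column 4 has {re, mi, fa, la, ti}, leaving only do.
Row 7 already has {mi, ti} and column 4 already has {do, re, mi, fa, la, ti}, so row 7, column 4 must be sol.

sol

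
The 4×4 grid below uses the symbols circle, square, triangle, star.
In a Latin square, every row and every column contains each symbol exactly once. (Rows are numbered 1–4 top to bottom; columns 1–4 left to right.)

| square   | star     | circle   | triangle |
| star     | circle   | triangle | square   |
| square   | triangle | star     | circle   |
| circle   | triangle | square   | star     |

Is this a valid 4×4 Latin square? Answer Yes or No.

Every row is a permutation, but column 2 contains triangle twice (at rows 3 and 4).

No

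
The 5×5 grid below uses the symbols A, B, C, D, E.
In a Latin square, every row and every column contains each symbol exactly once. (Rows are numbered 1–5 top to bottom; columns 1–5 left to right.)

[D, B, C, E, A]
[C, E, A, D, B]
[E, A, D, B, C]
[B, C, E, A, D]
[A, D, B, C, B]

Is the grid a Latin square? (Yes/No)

Column 5 contains B twice (at rows 2 and 5), so it is not a permutation.

No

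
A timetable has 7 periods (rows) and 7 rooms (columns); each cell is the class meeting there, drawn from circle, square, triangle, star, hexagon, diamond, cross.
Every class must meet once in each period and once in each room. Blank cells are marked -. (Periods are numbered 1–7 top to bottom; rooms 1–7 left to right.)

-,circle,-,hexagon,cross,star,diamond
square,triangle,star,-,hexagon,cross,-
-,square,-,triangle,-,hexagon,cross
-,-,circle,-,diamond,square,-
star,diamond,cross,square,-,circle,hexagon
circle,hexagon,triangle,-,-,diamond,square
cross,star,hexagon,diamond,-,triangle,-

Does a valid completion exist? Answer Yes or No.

No

Period 1, room 1: period 1 has {circle, star, hexagon, diamond, cross} and room 1 has {circle, square, star, cross}, so it must be triangle.
Period 1, room 3: period 1 has {circle, triangle, star, hexagon, diamond, cross} and room 3 has {circle, triangle, star, hexagon, cross}, so it must be square.
Period 2, room 4: period 2 has {square, triangle, star, hexagon, cross} and room 4 has {square, triangle, hexagon, diamond}, so it must be circle.
Now period 2, room 7: period 2 together with room 7 already contain {circle, square, triangle, star, hexagon, diamond, cross} — every symbol — so nothing can go there. The grid has no valid completion.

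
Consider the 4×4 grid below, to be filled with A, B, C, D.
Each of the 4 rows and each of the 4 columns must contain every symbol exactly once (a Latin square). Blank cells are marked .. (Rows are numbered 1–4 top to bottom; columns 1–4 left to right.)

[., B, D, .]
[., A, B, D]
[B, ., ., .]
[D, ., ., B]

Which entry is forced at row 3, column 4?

A

Row 2, column 1: row 2 has {A, B, D} and column 1 has {B, D}, leaving only C.
Row 1, column 1: row 1 has {B, D} and column 1 has {B, C, D}, leaving only A.
Row 1, column 4: row 1 has {A, B, D} and column 4 has {B, D}, leaving only C.
Row 3 already has {B} and column 4 already has {B, C, D}, so row 3, column 4 must be A.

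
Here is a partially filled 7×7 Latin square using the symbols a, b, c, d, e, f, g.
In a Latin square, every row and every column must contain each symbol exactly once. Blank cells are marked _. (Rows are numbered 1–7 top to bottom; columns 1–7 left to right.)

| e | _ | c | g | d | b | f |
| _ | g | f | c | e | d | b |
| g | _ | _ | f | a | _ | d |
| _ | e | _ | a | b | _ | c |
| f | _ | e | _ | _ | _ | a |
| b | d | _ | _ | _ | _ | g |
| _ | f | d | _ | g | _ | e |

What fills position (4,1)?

d

Row 4 already has {a, b, c, e} and column 1 already has {b, e, f, g}, so row 4, column 1 must be d.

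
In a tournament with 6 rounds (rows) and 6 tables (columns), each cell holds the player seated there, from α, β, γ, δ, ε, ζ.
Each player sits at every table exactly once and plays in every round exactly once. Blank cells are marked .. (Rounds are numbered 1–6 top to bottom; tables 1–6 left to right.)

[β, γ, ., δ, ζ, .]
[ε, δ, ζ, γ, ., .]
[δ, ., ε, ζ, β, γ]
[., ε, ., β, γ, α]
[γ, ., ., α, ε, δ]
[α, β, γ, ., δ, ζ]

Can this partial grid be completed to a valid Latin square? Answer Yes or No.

Yes

No round or table among the givens repeats a symbol, and propagating forced cells runs into no contradiction.
One valid completion exists (for instance, β γ α δ ζ ε / ε δ ζ γ α β / δ α ε ζ β γ / ζ ε δ β γ α / γ ζ β α ε δ / α β γ ε δ ζ).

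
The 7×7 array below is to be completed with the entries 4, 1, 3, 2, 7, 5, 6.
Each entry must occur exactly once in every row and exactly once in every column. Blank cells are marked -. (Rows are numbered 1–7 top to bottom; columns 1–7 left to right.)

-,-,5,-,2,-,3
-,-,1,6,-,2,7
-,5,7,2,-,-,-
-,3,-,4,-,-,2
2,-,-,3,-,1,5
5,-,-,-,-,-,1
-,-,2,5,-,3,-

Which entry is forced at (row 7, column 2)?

Row 2, column 2: row 2 has {1, 2, 7, 6} and column 2 has {3, 5}, leaving only 4.
Row 2, column 1: row 2 has {4, 1, 2, 7, 6} and column 1 has {2, 5}, leaving only 3.
Row 2, column 5: row 2 has {4, 1, 3, 2, 7, 6} and column 5 has {2}, leaving only 5.
Row 4, column 3: row 4 has {4, 3, 2} and column 3 has {1, 2, 7, 5}, leaving only 6.
Row 5, column 3: row 5 has {1, 3, 2, 5} and column 3 has {1, 2, 7, 5, 6}, leaving only 4.
Row 6, column 3: row 6 has {1, 5} and column 3 has {4, 1, 2, 7, 5, 6}, leaving only 3.
Row 6, column 4: row 6 has {1, 3, 5} and column 4 has {4, 3, 2, 5, 6}, leaving only 7.
Row 1, column 4: row 1 has {3, 2, 5} and column 4 has {4, 3, 2, 7, 5, 6}, leaving only 1.
Row 7, column 2 is narrowed to {1, 7, 6}.
If it were 7, then row 5, column 2 would be left with no valid symbol.
If it were 6, then row 5, column 2 would be left with no valid symbol.
So row 7, column 2 must be 1.

1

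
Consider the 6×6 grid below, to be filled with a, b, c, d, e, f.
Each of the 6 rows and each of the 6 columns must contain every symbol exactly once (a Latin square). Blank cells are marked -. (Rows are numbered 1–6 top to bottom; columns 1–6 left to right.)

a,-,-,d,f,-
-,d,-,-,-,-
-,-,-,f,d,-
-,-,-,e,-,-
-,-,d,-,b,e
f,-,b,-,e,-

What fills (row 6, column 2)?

a

Row 5, column 1: row 5 has {b, d, e} and column 1 has {a, f}, leaving only c.
Row 5, column 4: row 5 has {b, c, d, e} and column 4 has {d, e, f}, leaving only a.
Row 5, column 2: row 5 has {a, b, c, d, e} and column 2 has {d}, leaving only f.
Row 6, column 4: row 6 has {b, e, f} and column 4 has {a, d, e, f}, leaving only c.
Row 6 already has {b, c, e, f} and column 2 already has {d, f}, so row 6, column 2 must be a.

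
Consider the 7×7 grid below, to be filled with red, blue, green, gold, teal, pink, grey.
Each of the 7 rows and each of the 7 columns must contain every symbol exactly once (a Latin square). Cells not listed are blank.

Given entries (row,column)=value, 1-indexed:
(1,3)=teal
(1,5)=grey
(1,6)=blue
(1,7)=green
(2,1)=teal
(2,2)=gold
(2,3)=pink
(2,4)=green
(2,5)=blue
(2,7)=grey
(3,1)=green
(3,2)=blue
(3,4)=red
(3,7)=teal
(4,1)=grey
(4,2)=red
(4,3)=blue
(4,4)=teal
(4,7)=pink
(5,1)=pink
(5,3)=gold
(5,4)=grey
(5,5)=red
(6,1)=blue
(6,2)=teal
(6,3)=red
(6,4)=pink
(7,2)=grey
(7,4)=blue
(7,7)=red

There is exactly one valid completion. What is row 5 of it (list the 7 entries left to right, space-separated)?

pink green gold grey red teal blue

Row 5, column 2: row 5 has {red, gold, pink, grey} and column 2 has {red, blue, gold, teal, grey}, leaving only green.
Row 5, column 6: row 5 has {red, green, gold, pink, grey} and column 6 has {blue}, leaving only teal.
Row 5, column 7: row 5 has {red, green, gold, teal, pink, grey} and column 7 has {red, green, teal, pink, grey}, leaving only blue.
So row 5 reads: pink green gold grey red teal blue.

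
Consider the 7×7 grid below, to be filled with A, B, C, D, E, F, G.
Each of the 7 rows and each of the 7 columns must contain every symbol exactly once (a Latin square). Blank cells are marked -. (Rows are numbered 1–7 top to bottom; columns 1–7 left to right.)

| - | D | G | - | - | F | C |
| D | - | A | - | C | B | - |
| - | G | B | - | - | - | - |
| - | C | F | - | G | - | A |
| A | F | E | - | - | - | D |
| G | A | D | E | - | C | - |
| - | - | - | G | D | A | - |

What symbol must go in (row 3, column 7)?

Row 2, column 2: row 2 has {A, B, C, D} and column 2 has {A, C, D, F, G}, leaving only E.
Row 2, column 4: row 2 has {A, B, C, D, E} and column 4 has {E, G}, leaving only F.
Row 2, column 7: row 2 has {A, B, C, D, E, F} and column 7 has {A, C, D}, leaving only G.
Row 5, column 5: row 5 has {A, D, E, F} and column 5 has {C, D, G}, leaving only B.
Row 5, column 4: row 5 has {A, B, D, E, F} and column 4 has {E, F, G}, leaving only C.
Row 5, column 6: row 5 has {A, B, C, D, E, F} and column 6 has {A, B, C, F}, leaving only G.
Row 6, column 5: row 6 has {A, C, D, E, G} and column 5 has {B, C, D, G}, leaving only F.
Row 6, column 7: row 6 has {A, C, D, E, F, G} and column 7 has {A, C, D, G}, leaving only B.
Row 7, column 2: row 7 has {A, D, G} and column 2 has {A, C, D, E, F, G}, leaving only B.
Row 7, column 3: row 7 has {A, B, D, G} and column 3 has {A, B, D, E, F, G}, leaving only C.
Row 3, column 7 is narrowed to {E, F}.
If it were E, then row 3, column 6 would be left with no valid symbol.
So row 3, column 7 must be F.

F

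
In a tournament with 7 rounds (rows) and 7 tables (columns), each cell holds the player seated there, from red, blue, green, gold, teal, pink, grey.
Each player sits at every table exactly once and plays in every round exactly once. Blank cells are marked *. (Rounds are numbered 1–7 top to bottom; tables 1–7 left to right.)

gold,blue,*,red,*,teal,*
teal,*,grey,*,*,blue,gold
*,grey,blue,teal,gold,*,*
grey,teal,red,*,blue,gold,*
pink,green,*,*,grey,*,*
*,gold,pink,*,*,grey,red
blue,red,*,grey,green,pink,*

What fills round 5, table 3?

Round 1, table 3: round 1 has {red, blue, gold, teal} and table 3 has {red, blue, pink, grey}, leaving only green.
Round 1, table 5: round 1 has {red, blue, green, gold, teal} and table 5 has {blue, green, gold, grey}, leaving only pink.
Round 1, table 7: round 1 has {red, blue, green, gold, teal, pink} and table 7 has {red, gold}, leaving only grey.
Round 2, table 2: round 2 has {blue, gold, teal, grey} and table 2 has {red, blue, green, gold, teal, grey}, leaving only pink.
Round 2, table 4: round 2 has {blue, gold, teal, pink, grey} and table 4 has {red, teal, grey}, leaving only green.
Round 2, table 5: round 2 has {blue, green, gold, teal, pink, grey} and table 5 has {blue, green, gold, pink, grey}, leaving only red.
Round 4, table 4: round 4 has {red, blue, gold, teal, grey} and table 4 has {red, green, teal, grey}, leaving only pink.
Round 4, table 7: round 4 has {red, blue, gold, teal, pink, grey} and table 7 has {red, gold, grey}, leaving only green.
Round 3, table 7: round 3 has {blue, gold, teal, grey} and table 7 has {red, green, gold, grey}, leaving only pink.
Round 5, table 6: round 5 has {green, pink, grey} and table 6 has {blue, gold, teal, pink, grey}, leaving only red.
Round 3, table 6: round 3 has {blue, gold, teal, pink, grey} and table 6 has {red, blue, gold, teal, pink, grey}, leaving only green.
Round 3, table 1: round 3 has {blue, green, gold, teal, pink, grey} and table 1 has {blue, gold, teal, pink, grey}, leaving only red.
Round 6, table 1: round 6 has {red, gold, pink, grey} and table 1 has {red, blue, gold, teal, pink, grey}, leaving only green.
Round 6, table 4: round 6 has {red, green, gold, pink, grey} and table 4 has {red, green, teal, pink, grey}, leaving only blue.
Round 5, table 4: round 5 has {red, green, pink, grey} and table 4 has {red, blue, green, teal, pink, grey}, leaving only gold.
Round 5 already has {red, green, gold, pink, grey} and table 3 already has {red, blue, green, pink, grey}, so round 5, table 3 must be teal.

teal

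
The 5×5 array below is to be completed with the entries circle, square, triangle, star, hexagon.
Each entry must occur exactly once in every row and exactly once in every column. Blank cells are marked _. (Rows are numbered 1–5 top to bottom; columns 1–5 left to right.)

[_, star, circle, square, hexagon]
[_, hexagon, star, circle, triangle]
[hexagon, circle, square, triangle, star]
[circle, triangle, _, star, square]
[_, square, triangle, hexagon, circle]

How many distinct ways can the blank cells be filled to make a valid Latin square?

Row 1, column 1: eliminating its row and column leaves {triangle}.
Row 2, column 1: eliminating its row and column leaves {square}.
Row 4, column 3: eliminating its row and column leaves {hexagon}.
Row 5, column 1: eliminating its row and column leaves {star}.
Only one assignment across all blanks avoids any row or column repeat, giving 1 completion.

1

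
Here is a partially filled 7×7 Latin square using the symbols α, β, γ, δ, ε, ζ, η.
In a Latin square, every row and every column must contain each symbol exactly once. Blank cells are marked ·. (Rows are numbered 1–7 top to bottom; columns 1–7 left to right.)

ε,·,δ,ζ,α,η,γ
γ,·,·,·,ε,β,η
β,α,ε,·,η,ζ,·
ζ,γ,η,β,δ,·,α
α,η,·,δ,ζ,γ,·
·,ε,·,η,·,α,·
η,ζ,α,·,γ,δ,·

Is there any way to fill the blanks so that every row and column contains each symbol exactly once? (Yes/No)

Yes

No row or column among the givens repeats a symbol, and propagating forced cells runs into no contradiction.
One valid completion exists (for instance, ε β δ ζ α η γ / γ δ ζ α ε β η / β α ε γ η ζ δ / ζ γ η β δ ε α / α η β δ ζ γ ε / δ ε γ η β α ζ / η ζ α ε γ δ β).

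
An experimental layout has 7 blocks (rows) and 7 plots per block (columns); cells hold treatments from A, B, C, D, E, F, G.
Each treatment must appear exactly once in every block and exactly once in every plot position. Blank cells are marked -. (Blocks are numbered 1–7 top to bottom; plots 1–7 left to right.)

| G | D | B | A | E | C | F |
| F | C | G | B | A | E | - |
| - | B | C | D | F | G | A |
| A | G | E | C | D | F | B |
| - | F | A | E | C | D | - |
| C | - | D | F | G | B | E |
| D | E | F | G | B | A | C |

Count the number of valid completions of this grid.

Block 2, plot 7: eliminating its block and plot leaves {D}.
Block 3, plot 1: eliminating its block and plot leaves {E}.
Block 5, plot 1: eliminating its block and plot leaves {B}.
Block 5, plot 7: eliminating its block and plot leaves {G}.
Block 6, plot 2: eliminating its block and plot leaves {A}.
Only one assignment across all blanks avoids any block or plot repeat, giving 1 completion.

1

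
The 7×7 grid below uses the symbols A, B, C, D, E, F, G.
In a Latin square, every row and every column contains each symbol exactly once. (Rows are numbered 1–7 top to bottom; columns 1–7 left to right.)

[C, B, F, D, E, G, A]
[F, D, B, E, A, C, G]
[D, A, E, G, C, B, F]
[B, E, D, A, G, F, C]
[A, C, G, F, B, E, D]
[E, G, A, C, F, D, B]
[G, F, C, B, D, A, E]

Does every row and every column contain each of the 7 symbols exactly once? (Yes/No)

Each row is a permutation of the 7 symbols, and so is each column.

Yes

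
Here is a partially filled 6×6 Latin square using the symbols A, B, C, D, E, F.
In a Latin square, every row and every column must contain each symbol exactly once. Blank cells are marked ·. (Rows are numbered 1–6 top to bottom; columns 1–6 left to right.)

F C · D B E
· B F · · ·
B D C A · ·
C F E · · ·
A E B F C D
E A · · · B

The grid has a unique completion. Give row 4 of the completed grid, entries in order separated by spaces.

C F E B D A

Row 4, column 4: row 4 has {C, E, F} and column 4 has {A, D, F}, leaving only B.
Row 4, column 6: row 4 has {B, C, E, F} and column 6 has {B, D, E}, leaving only A.
Row 4, column 5: row 4 has {A, B, C, E, F} and column 5 has {B, C}, leaving only D.
So row 4 reads: C F E B D A.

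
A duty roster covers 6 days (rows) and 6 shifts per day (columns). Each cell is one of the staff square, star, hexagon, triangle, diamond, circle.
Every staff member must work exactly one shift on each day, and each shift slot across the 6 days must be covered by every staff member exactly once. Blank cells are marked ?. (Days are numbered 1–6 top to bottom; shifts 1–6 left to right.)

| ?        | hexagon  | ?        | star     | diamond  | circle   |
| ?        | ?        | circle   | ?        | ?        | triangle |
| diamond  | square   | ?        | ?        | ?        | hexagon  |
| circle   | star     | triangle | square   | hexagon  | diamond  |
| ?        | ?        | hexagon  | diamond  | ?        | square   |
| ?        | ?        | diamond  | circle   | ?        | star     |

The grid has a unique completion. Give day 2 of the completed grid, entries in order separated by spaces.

Day 2, shift 2: day 2 has {triangle, circle} and shift 2 has {square, star, hexagon}, leaving only diamond.
Day 2, shift 4: day 2 has {triangle, diamond, circle} and shift 4 has {square, star, diamond, circle}, leaving only hexagon.
Day 1, shift 3: day 1 has {star, hexagon, diamond, circle} and shift 3 has {hexagon, triangle, diamond, circle}, leaving only square.
Day 1, shift 1: day 1 has {square, star, hexagon, diamond, circle} and shift 1 has {diamond, circle}, leaving only triangle.
Day 3, shift 3: day 3 has {square, hexagon, diamond} and shift 3 has {square, hexagon, triangle, diamond, circle}, leaving only star.
Day 3, shift 4: day 3 has {square, star, hexagon, diamond} and shift 4 has {square, star, hexagon, diamond, circle}, leaving only triangle.
Day 3, shift 5: day 3 has {square, star, hexagon, triangle, diamond} and shift 5 has {hexagon, diamond}, leaving only circle.
Day 5, shift 1: day 5 has {square, hexagon, diamond} and shift 1 has {triangle, diamond, circle}, leaving only star.
Day 2, shift 1: day 2 has {hexagon, triangle, diamond, circle} and shift 1 has {star, triangle, diamond, circle}, leaving only square.
Day 2, shift 5: day 2 has {square, hexagon, triangle, diamond, circle} and shift 5 has {hexagon, diamond, circle}, leaving only star.
So day 2 reads: square diamond circle hexagon star triangle.

square diamond circle hexagon star triangle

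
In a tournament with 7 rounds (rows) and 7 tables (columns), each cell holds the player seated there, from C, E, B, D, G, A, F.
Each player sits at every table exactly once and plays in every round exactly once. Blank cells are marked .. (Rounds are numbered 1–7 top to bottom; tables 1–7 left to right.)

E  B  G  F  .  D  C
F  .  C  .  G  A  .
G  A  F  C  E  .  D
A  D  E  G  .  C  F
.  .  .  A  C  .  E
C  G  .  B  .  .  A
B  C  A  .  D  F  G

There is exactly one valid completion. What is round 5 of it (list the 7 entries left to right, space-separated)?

D F B A C G E

Round 5, table 1: round 5 has {C, E, A} and table 1 has {C, E, B, G, A, F}, leaving only D.
Round 5, table 2: round 5 has {C, E, D, A} and table 2 has {C, B, D, G, A}, leaving only F.
Round 5, table 3: round 5 has {C, E, D, A, F} and table 3 has {C, E, G, A, F}, leaving only B.
Round 5, table 6: round 5 has {C, E, B, D, A, F} and table 6 has {C, D, A, F}, leaving only G.
So round 5 reads: D F B A C G E.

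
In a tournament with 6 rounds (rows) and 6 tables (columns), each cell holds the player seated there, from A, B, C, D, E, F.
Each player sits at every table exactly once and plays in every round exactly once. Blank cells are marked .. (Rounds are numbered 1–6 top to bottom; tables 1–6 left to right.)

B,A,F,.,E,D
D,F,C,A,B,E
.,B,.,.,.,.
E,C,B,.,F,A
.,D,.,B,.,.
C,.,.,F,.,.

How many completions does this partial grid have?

Round 1, table 4: eliminating its round and table leaves {C}.
Round 3, table 1: eliminating its round and table leaves {A, F}.
Round 3, table 3: eliminating its round and table leaves {A, D, E}.
Round 3, table 4: eliminating its round and table leaves {C, D, E}.
Round 3, table 5: eliminating its round and table leaves {A, C, D}.
Round 3, table 6: eliminating its round and table leaves {C, F}.
Round 4, table 4: eliminating its round and table leaves {D}.
Round 5, table 1: eliminating its round and table leaves {A, F}.
Round 5, table 3: eliminating its round and table leaves {A, E}.
Round 5, table 5: eliminating its round and table leaves {A, C}.
Round 5, table 6: eliminating its round and table leaves {C, F}.
Round 6, table 2: eliminating its round and table leaves {E}.
Round 6, table 3: eliminating its round and table leaves {A, D, E}.
Round 6, table 5: eliminating its round and table leaves {A, D}.
Round 6, table 6: eliminating its round and table leaves {B}.
Enumerating the assignments across these blanks that avoid any round or table repeat gives 3 completions.

3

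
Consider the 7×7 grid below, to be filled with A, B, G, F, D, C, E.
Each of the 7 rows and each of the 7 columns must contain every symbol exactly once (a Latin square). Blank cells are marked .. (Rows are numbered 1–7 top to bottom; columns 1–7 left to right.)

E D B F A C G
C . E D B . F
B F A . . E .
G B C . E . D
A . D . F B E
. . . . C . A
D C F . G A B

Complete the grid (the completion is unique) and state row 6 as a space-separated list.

F E G B C D A

Row 6, column 1: row 6 has {A, C} and column 1 has {A, B, G, D, C, E}, leaving only F.
Row 6, column 3: row 6 has {A, F, C} and column 3 has {A, B, F, D, C, E}, leaving only G.
Row 6, column 2: row 6 has {A, G, F, C} and column 2 has {B, F, D, C}, leaving only E.
Row 6, column 4: row 6 has {A, G, F, C, E} and column 4 has {F, D}, leaving only B.
Row 6, column 6: row 6 has {A, B, G, F, C, E} and column 6 has {A, B, C, E}, leaving only D.
So row 6 reads: F E G B C D A.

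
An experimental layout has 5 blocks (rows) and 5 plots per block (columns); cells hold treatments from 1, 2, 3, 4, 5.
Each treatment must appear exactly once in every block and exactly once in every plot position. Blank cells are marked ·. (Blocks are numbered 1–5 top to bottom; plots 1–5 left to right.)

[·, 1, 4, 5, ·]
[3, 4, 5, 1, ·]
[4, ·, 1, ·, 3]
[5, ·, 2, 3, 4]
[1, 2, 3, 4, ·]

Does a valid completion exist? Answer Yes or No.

Block 4, plot 2: block 4 together with plot 2 already contain {1, 2, 3, 4, 5} — every symbol — so nothing can go there. The grid has no valid completion.

No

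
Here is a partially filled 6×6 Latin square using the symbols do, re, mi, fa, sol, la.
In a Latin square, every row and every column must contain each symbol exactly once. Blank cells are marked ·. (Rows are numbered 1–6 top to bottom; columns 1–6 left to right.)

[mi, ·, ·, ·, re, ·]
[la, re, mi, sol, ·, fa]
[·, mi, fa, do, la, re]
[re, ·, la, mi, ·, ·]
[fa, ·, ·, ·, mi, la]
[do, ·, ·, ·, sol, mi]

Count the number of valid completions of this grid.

4

Row 1, column 2: eliminating its row and column leaves {do, fa, sol, la}.
Row 1, column 3: eliminating its row and column leaves {do, sol}.
Row 1, column 4: eliminating its row and column leaves {fa, la}.
Row 1, column 6: eliminating its row and column leaves {do, sol}.
Row 2, column 5: eliminating its row and column leaves {do}.
Row 3, column 1: eliminating its row and column leaves {sol}.
Row 4, column 2: eliminating its row and column leaves {do, fa, sol}.
Row 4, column 5: eliminating its row and column leaves {do, fa}.
Row 4, column 6: eliminating its row and column leaves {do, sol}.
Row 5, column 2: eliminating its row and column leaves {do, sol}.
Row 5, column 3: eliminating its row and column leaves {do, re, sol}.
Row 5, column 4: eliminating its row and column leaves {re}.
Row 6, column 2: eliminating its row and column leaves {fa, la}.
Row 6, column 3: eliminating its row and column leaves {re}.
Row 6, column 4: eliminating its row and column leaves {re, fa, la}.
Enumerating the assignments across these blanks that avoid any row or column repeat gives 4 completions.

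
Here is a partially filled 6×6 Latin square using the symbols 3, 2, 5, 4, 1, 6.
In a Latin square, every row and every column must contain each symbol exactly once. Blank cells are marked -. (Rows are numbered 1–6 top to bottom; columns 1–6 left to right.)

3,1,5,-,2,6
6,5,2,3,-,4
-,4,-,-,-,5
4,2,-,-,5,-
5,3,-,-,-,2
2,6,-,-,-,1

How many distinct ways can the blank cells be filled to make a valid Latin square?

3

Row 1, column 4: eliminating its row and column leaves {4}.
Row 2, column 5: eliminating its row and column leaves {1}.
Row 3, column 1: eliminating its row and column leaves {1}.
Row 3, column 3: eliminating its row and column leaves {3, 1, 6}.
Row 3, column 4: eliminating its row and column leaves {2, 1, 6}.
Row 3, column 5: eliminating its row and column leaves {3, 1, 6}.
Row 4, column 3: eliminating its row and column leaves {3, 1, 6}.
Row 4, column 4: eliminating its row and column leaves {1, 6}.
Row 4, column 6: eliminating its row and column leaves {3}.
Row 5, column 3: eliminating its row and column leaves {4, 1, 6}.
Row 5, column 4: eliminating its row and column leaves {4, 1, 6}.
Row 5, column 5: eliminating its row and column leaves {4, 1, 6}.
Row 6, column 3: eliminating its row and column leaves {3, 4}.
Row 6, column 4: eliminating its row and column leaves {5, 4}.
Row 6, column 5: eliminating its row and column leaves {3, 4}.
Enumerating the assignments across these blanks that avoid any row or column repeat gives 3 completions.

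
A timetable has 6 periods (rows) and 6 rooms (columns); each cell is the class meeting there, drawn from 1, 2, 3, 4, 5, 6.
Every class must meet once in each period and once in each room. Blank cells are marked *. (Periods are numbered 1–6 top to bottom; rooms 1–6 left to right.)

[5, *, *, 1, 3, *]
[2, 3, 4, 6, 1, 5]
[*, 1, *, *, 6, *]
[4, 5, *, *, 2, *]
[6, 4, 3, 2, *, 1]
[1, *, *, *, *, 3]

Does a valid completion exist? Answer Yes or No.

No period or room among the givens repeats a symbol, and propagating forced cells runs into no contradiction.
One valid completion exists (for instance, 5 6 2 1 3 4 / 2 3 4 6 1 5 / 3 1 5 4 6 2 / 4 5 1 3 2 6 / 6 4 3 2 5 1 / 1 2 6 5 4 3).

Yes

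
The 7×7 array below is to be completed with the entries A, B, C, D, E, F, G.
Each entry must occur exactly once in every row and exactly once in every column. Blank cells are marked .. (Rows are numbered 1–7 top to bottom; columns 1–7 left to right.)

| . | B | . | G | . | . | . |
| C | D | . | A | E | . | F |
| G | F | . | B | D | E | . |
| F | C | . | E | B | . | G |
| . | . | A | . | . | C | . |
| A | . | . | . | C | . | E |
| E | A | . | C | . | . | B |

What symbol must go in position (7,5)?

F

Row 1, column 1: row 1 has {B, G} and column 1 has {A, C, E, F, G}, leaving only D.
Row 3, column 3: row 3 has {B, D, E, F, G} and column 3 has {A}, leaving only C.
Row 3, column 7: row 3 has {B, C, D, E, F, G} and column 7 has {B, E, F, G}, leaving only A.
Row 1, column 7: row 1 has {B, D, G} and column 7 has {A, B, E, F, G}, leaving only C.
Row 4, column 3: row 4 has {B, C, E, F, G} and column 3 has {A, C}, leaving only D.
Row 4, column 6: row 4 has {B, C, D, E, F, G} and column 6 has {C, E}, leaving only A.
Row 1, column 6: row 1 has {B, C, D, G} and column 6 has {A, C, E}, leaving only F.
Row 1, column 3: row 1 has {B, C, D, F, G} and column 3 has {A, C, D}, leaving only E.
Row 1, column 5: row 1 has {B, C, D, E, F, G} and column 5 has {B, C, D, E}, leaving only A.
Row 5, column 1: row 5 has {A, C} and column 1 has {A, C, D, E, F, G}, leaving only B.
Row 5, column 7: row 5 has {A, B, C} and column 7 has {A, B, C, E, F, G}, leaving only D.
Row 5, column 4: row 5 has {A, B, C, D} and column 4 has {A, B, C, E, G}, leaving only F.
Row 5, column 5: row 5 has {A, B, C, D, F} and column 5 has {A, B, C, D, E}, leaving only G.
Row 7 already has {A, B, C, E} and column 5 already has {A, B, C, D, E, G}, so row 7, column 5 must be F.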